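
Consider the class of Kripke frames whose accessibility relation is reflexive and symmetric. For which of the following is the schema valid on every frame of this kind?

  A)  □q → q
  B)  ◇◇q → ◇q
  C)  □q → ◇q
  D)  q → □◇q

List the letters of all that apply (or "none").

Reflexive relations are serial.
(A) □q → q is axiom T; it is valid on a frame exactly when R is reflexive. Every such R is reflexive, so valid.
(B) the dual of axiom 4: valid iff R is transitive. Such an R need not be transitive — not valid.
(C) □q → ◇q is axiom D; it is valid on a frame exactly when R is serial. Every such R is serial, so valid.
(D) q → □◇q (axiom B) characterises the symmetric frames. Every such R is symmetric — valid.

A, C, D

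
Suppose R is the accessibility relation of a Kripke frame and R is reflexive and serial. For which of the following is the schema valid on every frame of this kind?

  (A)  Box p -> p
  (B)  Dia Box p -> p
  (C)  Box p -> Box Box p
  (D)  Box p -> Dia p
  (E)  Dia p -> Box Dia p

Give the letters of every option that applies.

(A) Box p -> p (axiom T) characterises the reflexive frames. Every such R is reflexive — valid.
(B) Dia Box p -> p is the dual of axiom B; it is valid on a frame exactly when R is symmetric. Such an R need not be symmetric, so not valid.
(C) axiom 4: valid iff R is transitive. Such an R need not be transitive — not valid.
(D) Box p -> Dia p is axiom D; it is valid on a frame exactly when R is serial. Every such R is serial, so valid.
(E) Dia p -> Box Dia p (axiom 5) characterises the euclidean frames. Such an R need not be euclidean — not valid.

A, D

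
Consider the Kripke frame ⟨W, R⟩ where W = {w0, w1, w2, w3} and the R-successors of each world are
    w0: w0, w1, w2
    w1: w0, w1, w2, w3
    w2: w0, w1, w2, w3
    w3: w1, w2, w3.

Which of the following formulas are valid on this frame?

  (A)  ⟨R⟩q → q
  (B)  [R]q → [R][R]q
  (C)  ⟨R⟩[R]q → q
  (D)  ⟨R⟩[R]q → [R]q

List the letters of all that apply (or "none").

C

R is symmetric: every R-edge is matched by its reverse.
R is not transitive: w0 R w1 and w1 R w3 but not w0 R w3.
R is not euclidean: w1 R w0 and w1 R w3 but not w0 R w3.
R is not a subset of the identity: w0 R w1 with w0 ≠ w1.
(A) ⟨R⟩q → q (the converse of T) corresponds to R being a subset of the identity. Here R ⊄ identity, so not valid.
(B) [R]q → [R][R]q (axiom 4) characterises the transitive frames. R is not transitive — not valid.
(C) ⟨R⟩[R]q → q (the dual of axiom B) characterises the symmetric frames. R is symmetric — valid.
(D) ⟨R⟩[R]q → [R]q is the dual of axiom 5, which corresponds to the euclidean property. R is not euclidean — not valid.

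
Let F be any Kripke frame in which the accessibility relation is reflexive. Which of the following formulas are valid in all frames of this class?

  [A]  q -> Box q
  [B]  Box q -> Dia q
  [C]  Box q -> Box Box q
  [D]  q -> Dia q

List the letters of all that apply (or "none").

A reflexive relation is serial.
(A) q -> Box q is valid only on frames where every R-edge is a self-loop. Such an R need not be a subset of the identity — not valid.
(B) Box q -> Dia q (axiom D) characterises the serial frames. Every such R is serial — valid.
(C) Box q -> Box Box q is axiom 4, which corresponds to transitivity. Such an R need not be transitive — not valid.
(D) the dual of axiom T: valid iff R is reflexive. Every such R is reflexive — valid.

B, D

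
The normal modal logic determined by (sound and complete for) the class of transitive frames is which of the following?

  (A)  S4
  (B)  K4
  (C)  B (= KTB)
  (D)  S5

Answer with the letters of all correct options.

(A) S4 is determined by the class of reflexive and transitive frames.
(B) K4 is determined by exactly this class.
(C) B (= KTB) is determined by the class of reflexive and symmetric frames.
(D) S5 is determined by the class of reflexive, symmetric, and transitive frames.

B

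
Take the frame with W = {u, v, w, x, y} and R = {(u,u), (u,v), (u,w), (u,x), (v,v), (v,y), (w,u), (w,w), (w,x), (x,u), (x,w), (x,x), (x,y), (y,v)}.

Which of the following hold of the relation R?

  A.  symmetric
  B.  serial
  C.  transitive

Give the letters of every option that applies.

(A) not symmetric: u R v but not v R u.
(B) serial: every world has an R-successor.
(C) not transitive: u R v and v R y but not u R y.

B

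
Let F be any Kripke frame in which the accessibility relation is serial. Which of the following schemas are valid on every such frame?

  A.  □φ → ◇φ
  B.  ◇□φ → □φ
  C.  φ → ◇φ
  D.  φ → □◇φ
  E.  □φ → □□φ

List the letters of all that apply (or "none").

(A) □φ → ◇φ is axiom D, which corresponds to seriality. Every such R is serial — valid.
(B) ◇□φ → □φ is the dual of axiom 5; it is valid on a frame exactly when R is euclidean. Such an R need not be euclidean, so not valid.
(C) φ → ◇φ (the dual of axiom T) characterises the reflexive frames. Such an R need not be reflexive — not valid.
(D) φ → □◇φ is axiom B; it is valid on a frame exactly when R is symmetric. Such an R need not be symmetric, so not valid.
(E) □φ → □□φ is axiom 4, which corresponds to transitivity. Such an R need not be transitive — not valid.

A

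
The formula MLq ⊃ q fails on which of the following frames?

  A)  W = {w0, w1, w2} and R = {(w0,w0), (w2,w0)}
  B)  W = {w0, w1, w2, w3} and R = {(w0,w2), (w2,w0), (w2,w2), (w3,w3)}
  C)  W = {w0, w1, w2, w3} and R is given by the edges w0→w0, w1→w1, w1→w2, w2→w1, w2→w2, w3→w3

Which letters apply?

The schema MLq ⊃ q is the dual of axiom B; it is valid on a frame iff R is symmetric.
(A) R is not symmetric (w2 R w0 but not w0 R w2), so the schema fails here.
(B) R is symmetric (every R-edge is matched by its reverse), so the schema is valid here.
(C) R is symmetric (every R-edge is matched by its reverse), so the schema is valid here.

A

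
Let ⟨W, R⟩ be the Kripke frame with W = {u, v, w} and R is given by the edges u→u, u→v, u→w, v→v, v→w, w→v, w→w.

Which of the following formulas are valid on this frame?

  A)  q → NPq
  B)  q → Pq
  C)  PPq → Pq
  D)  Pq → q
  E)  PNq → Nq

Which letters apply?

R is reflexive: each world relates to itself.
R is not symmetric: u R v but not v R u.
R is transitive: R is closed under composition.
R is not euclidean: u R v and u R u but not v R u.
R is not a subset of the identity: u R v with u ≠ v.
(A) q → NPq (axiom B) characterises the symmetric frames. R is not symmetric — not valid.
(B) q → Pq is the dual of axiom T, which corresponds to reflexivity. R is reflexive — valid.
(C) PPq → Pq (the dual of axiom 4) characterises the transitive frames. R is transitive — valid.
(D) Pq → q is valid only on frames where every R-edge is a self-loop. Here R ⊄ identity — not valid.
(E) PNq → Nq is the dual of axiom 5, which corresponds to the euclidean property. R is not euclidean — not valid.

B, C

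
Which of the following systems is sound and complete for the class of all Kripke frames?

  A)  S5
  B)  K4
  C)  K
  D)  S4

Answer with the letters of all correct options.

(A) S5 is determined by the class of reflexive, symmetric, and transitive frames.
(B) K4 is determined by the class of transitive frames.
(C) K is determined by exactly this class.
(D) S4 is determined by the class of reflexive and transitive frames.

C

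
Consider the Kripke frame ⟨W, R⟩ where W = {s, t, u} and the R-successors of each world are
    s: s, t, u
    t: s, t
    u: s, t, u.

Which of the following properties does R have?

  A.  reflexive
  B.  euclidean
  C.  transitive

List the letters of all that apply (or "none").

(A) reflexive: each world relates to itself.
(B) not euclidean: s R t and s R u but not t R u.
(C) not transitive: t R s and s R u but not t R u.

A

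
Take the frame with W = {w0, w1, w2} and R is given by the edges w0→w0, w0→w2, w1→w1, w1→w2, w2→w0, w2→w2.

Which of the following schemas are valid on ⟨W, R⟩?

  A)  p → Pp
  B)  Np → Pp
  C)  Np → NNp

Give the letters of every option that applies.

A, B

R is reflexive: each world relates to itself.
R is not transitive: w1 R w2 and w2 R w0 but not w1 R w0.
R is serial: every world has an R-successor.
(A) p → Pp is the dual of axiom T; it is valid on a frame exactly when R is reflexive. R is reflexive, so valid.
(B) axiom D: valid iff R is serial. R is serial — valid.
(C) axiom 4: valid iff R is transitive. R is not transitive — not valid.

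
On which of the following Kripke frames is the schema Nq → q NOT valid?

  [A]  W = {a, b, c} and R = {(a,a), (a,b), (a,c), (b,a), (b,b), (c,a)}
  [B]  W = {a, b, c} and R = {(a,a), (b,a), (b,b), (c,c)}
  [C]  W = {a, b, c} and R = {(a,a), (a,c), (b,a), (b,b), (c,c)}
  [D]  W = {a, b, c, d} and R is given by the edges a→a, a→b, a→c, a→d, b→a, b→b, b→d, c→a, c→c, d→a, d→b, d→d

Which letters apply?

The schema Nq → q is axiom T; it is valid on a frame iff R is reflexive.
(A) R is not reflexive (not c R c), so the schema fails here.
(B) R is reflexive (each world relates to itself), so the schema is valid here.
(C) R is reflexive (each world relates to itself), so the schema is valid here.
(D) R is reflexive (each world relates to itself), so the schema is valid here.

A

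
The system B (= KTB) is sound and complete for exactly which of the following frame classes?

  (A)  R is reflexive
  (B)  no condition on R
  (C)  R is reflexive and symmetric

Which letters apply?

C

(A) this class determines T (= KT), not B (= KTB).
(B) this class determines K, not B (= KTB).
(C) B (= KTB) is sound and complete for exactly this class.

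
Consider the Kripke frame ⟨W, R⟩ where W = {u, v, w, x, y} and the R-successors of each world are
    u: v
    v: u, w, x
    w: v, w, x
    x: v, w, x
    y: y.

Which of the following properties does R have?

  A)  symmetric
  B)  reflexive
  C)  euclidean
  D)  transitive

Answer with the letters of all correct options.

(A) symmetric: every R-edge is matched by its reverse.
(B) not reflexive: not u R u.
(C) not euclidean: v R u and v R w but not u R w.
(D) not transitive: u R v and v R u but not u R u.

A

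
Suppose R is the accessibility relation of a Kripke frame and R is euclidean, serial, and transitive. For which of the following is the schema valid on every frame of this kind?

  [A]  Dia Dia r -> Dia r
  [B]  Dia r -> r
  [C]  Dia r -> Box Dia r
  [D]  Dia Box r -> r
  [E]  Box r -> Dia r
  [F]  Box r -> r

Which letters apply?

A, C, E

(A) Dia Dia r -> Dia r is the dual of axiom 4; it is valid on a frame exactly when R is transitive. Every such R is transitive, so valid.
(B) Dia r -> r is the converse of T; it holds exactly when R ⊆ identity. Such an R need not be a subset of the identity — not valid.
(C) Dia r -> Box Dia r is axiom 5, which corresponds to the euclidean property. Every such R is euclidean — valid.
(D) the dual of axiom B: valid iff R is symmetric. Such an R need not be symmetric — not valid.
(E) Box r -> Dia r (axiom D) characterises the serial frames. Every such R is serial — valid.
(F) Box r -> r is axiom T; it is valid on a frame exactly when R is reflexive. Such an R need not be reflexive, so not valid.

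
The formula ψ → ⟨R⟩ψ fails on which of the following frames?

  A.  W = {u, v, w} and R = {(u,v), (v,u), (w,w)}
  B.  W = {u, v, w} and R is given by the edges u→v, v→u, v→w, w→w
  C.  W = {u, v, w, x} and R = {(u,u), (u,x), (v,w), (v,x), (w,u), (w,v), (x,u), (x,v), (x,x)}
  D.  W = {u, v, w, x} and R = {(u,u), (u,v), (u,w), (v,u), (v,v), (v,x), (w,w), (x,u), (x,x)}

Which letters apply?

The schema ψ → ⟨R⟩ψ is the dual of axiom T; it is valid on a frame iff R is reflexive.
(A) R is not reflexive (not u R u), so the schema fails here.
(B) R is not reflexive (not u R u), so the schema fails here.
(C) R is not reflexive (not v R v), so the schema fails here.
(D) R is reflexive (each world relates to itself), so the schema is valid here.

A, B, C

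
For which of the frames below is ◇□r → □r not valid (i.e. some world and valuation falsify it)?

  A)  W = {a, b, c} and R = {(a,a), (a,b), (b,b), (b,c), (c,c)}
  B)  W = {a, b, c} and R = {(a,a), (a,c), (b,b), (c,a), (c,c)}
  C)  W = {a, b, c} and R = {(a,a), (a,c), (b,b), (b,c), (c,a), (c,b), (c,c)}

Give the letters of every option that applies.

The schema ◇□r → □r is the dual of axiom 5; it is valid on a frame iff R is euclidean.
(A) R is not euclidean (a R b and a R a but not b R a), so the schema fails here.
(B) R is euclidean (any two R-successors of the same world are R-related), so the schema is valid here.
(C) R is not euclidean (c R a and c R b but not a R b), so the schema fails here.

A, C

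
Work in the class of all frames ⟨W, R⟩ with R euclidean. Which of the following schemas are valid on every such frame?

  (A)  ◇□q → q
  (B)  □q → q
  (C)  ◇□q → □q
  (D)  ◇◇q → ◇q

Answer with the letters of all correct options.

C

(A) the dual of axiom B: valid iff R is symmetric. Such an R need not be symmetric — not valid.
(B) □q → q is axiom T; it is valid on a frame exactly when R is reflexive. Such an R need not be reflexive, so not valid.
(C) ◇□q → □q is the dual of axiom 5; it is valid on a frame exactly when R is euclidean. Every such R is euclidean, so valid.
(D) ◇◇q → ◇q is the dual of axiom 4; it is valid on a frame exactly when R is transitive. Such an R need not be transitive, so not valid.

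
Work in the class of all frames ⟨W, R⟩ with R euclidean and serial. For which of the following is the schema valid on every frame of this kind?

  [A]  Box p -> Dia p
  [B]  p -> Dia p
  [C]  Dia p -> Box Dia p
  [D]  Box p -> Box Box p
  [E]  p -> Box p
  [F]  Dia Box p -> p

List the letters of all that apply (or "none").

(A) Box p -> Dia p is axiom D, which corresponds to seriality. Every such R is serial — valid.
(B) the dual of axiom T: valid iff R is reflexive. Such an R need not be reflexive — not valid.
(C) Dia p -> Box Dia p is axiom 5, which corresponds to the euclidean property. Every such R is euclidean — valid.
(D) axiom 4: valid iff R is transitive. Such an R need not be transitive — not valid.
(E) p -> Box p (equivalent to ◇p→p) corresponds to R being a subset of the identity. Such an R need not be a subset of the identity, so not valid.
(F) the dual of axiom B: valid iff R is symmetric. Such an R need not be symmetric — not valid.

A, C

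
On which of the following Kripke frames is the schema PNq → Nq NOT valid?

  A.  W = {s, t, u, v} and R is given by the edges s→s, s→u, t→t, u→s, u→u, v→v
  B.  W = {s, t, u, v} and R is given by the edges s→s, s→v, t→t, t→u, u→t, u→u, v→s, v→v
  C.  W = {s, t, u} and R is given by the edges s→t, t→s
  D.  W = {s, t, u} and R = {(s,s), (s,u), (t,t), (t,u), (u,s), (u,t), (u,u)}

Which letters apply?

The schema PNq → Nq is the dual of axiom 5; it is valid on a frame iff R is euclidean.
(A) R is euclidean (any two R-successors of the same world are R-related), so the schema is valid here.
(B) R is euclidean (any two R-successors of the same world are R-related), so the schema is valid here.
(C) R is not euclidean (s R t and s R t but not t R t), so the schema fails here.
(D) R is not euclidean (u R s and u R t but not s R t), so the schema fails here.

C, D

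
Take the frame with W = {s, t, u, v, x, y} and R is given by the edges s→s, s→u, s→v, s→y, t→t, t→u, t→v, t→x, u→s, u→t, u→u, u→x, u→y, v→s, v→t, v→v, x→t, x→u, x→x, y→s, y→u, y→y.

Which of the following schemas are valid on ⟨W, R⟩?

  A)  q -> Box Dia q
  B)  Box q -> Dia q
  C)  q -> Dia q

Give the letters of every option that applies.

A, B, C

R is reflexive: each world relates to itself.
R is symmetric: every R-edge is matched by its reverse.
R is serial: every world has an R-successor.
(A) q -> Box Dia q (axiom B) characterises the symmetric frames. R is symmetric — valid.
(B) axiom D: valid iff R is serial. R is serial — valid.
(C) q -> Dia q (the dual of axiom T) characterises the reflexive frames. R is reflexive — valid.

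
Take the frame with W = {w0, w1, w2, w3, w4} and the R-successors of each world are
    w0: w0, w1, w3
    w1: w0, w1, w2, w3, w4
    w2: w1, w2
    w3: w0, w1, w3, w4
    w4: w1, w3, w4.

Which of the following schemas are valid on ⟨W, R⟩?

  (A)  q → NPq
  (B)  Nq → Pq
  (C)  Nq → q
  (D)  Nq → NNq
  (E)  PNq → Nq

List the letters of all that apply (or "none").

A, B, C

R is reflexive: each world relates to itself.
R is symmetric: every R-edge is matched by its reverse.
R is not transitive: w0 R w1 and w1 R w2 but not w0 R w2.
R is not euclidean: w1 R w0 and w1 R w2 but not w0 R w2.
R is serial: every world has an R-successor.
(A) axiom B: valid iff R is symmetric. R is symmetric — valid.
(B) Nq → Pq is axiom D, which corresponds to seriality. R is serial — valid.
(C) Nq → q (axiom T) characterises the reflexive frames. R is reflexive — valid.
(D) Nq → NNq (axiom 4) characterises the transitive frames. R is not transitive — not valid.
(E) the dual of axiom 5: valid iff R is euclidean. R is not euclidean — not valid.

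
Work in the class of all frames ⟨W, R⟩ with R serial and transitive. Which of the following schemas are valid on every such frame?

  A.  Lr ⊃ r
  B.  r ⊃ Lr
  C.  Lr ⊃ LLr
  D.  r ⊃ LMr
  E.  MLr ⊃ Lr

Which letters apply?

(A) axiom T: valid iff R is reflexive. Such an R need not be reflexive — not valid.
(B) r ⊃ Lr is equivalent to ◇p→p; it holds exactly when R ⊆ identity. Such an R need not be a subset of the identity — not valid.
(C) Lr ⊃ LLr is axiom 4; it is valid on a frame exactly when R is transitive. Every such R is transitive, so valid.
(D) r ⊃ LMr (axiom B) characterises the symmetric frames. Such an R need not be symmetric — not valid.
(E) the dual of axiom 5: valid iff R is euclidean. Such an R need not be euclidean — not valid.

C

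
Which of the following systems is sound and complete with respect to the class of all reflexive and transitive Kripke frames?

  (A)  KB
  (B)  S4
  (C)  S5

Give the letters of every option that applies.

(A) KB is determined by the class of symmetric frames.
(B) S4 is determined by exactly this class.
(C) S5 is determined by the class of reflexive, symmetric, and transitive frames.

B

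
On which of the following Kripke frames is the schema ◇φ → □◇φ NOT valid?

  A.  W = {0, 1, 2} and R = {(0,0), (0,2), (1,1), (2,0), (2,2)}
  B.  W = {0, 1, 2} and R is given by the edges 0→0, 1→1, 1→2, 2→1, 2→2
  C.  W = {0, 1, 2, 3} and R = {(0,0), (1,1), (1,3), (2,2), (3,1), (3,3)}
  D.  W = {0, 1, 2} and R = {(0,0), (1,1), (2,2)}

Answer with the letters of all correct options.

none

The schema ◇φ → □◇φ is axiom 5; it is valid on a frame iff R is euclidean.
(A) R is euclidean (any two R-successors of the same world are R-related), so the schema is valid here.
(B) R is euclidean (any two R-successors of the same world are R-related), so the schema is valid here.
(C) R is euclidean (any two R-successors of the same world are R-related), so the schema is valid here.
(D) R is euclidean (any two R-successors of the same world are R-related), so the schema is valid here.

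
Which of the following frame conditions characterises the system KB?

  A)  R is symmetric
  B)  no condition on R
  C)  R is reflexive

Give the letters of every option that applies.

(A) KB is sound and complete for exactly this class.
(B) this class determines K, not KB.
(C) this class determines T (= KT), not KB.

A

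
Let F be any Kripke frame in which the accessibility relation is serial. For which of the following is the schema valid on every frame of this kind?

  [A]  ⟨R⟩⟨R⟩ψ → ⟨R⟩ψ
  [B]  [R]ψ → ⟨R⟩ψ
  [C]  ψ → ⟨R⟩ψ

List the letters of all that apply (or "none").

B

(A) ⟨R⟩⟨R⟩ψ → ⟨R⟩ψ (the dual of axiom 4) characterises the transitive frames. Such an R need not be transitive — not valid.
(B) axiom D: valid iff R is serial. Every such R is serial — valid.
(C) ψ → ⟨R⟩ψ is the dual of axiom T, which corresponds to reflexivity. Such an R need not be reflexive — not valid.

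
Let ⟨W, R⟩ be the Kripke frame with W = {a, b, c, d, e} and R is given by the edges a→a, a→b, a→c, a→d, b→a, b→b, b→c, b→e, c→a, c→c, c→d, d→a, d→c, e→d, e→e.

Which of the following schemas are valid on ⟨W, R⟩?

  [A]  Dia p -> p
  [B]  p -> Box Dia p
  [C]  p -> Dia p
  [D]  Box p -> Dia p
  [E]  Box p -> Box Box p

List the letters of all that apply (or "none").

R is not reflexive: not d R d.
R is not symmetric: b R c but not c R b.
R is not transitive: a R b and b R e but not a R e.
R is serial: every world has an R-successor.
R is not a subset of the identity: a R b with a ≠ b.
(A) Dia p -> p is valid only on frames where every R-edge is a self-loop. Here R ⊄ identity — not valid.
(B) p -> Box Dia p is axiom B; it is valid on a frame exactly when R is symmetric. R is not symmetric, so not valid.
(C) p -> Dia p (the dual of axiom T) characterises the reflexive frames. R is not reflexive — not valid.
(D) Box p -> Dia p (axiom D) characterises the serial frames. R is serial — valid.
(E) Box p -> Box Box p is axiom 4, which corresponds to transitivity. R is not transitive — not valid.

D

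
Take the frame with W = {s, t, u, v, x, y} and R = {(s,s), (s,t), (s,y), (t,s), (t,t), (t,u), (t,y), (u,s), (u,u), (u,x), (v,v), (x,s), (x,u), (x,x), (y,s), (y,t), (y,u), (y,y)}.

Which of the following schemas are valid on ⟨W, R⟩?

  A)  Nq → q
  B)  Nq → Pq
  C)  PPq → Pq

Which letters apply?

R is reflexive: each world relates to itself.
R is not transitive: s R t and t R u but not s R u.
R is serial: every world has an R-successor.
(A) axiom T: valid iff R is reflexive. R is reflexive — valid.
(B) Nq → Pq is axiom D, which corresponds to seriality. R is serial — valid.
(C) PPq → Pq is the dual of axiom 4, which corresponds to transitivity. R is not transitive — not valid.

A, B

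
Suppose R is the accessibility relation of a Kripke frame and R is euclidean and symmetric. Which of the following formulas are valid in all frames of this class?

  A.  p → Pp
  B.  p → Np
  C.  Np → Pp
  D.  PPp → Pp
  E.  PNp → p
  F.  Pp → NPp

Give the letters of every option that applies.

A symmetric euclidean relation is transitive (uRv and vRw give vRu by symmetry, then uRw by the euclidean condition, applied at v).
(A) p → Pp (the dual of axiom T) characterises the reflexive frames. Such an R need not be reflexive — not valid.
(B) p → Np is equivalent to ◇p→p; it holds exactly when R ⊆ identity. Such an R need not be a subset of the identity — not valid.
(C) Np → Pp (axiom D) characterises the serial frames. Such an R need not be serial — not valid.
(D) PPp → Pp is the dual of axiom 4, which corresponds to transitivity. Every such R is transitive — valid.
(E) the dual of axiom B: valid iff R is symmetric. Every such R is symmetric — valid.
(F) Pp → NPp is axiom 5, which corresponds to the euclidean property. Every such R is euclidean — valid.

D, E, F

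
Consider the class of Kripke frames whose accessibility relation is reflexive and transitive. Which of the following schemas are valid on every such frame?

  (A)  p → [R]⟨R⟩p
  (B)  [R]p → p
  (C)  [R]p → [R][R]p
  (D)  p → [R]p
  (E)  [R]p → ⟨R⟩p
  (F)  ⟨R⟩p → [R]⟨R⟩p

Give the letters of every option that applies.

B, C, E

Reflexive relations are serial.
(A) p → [R]⟨R⟩p (axiom B) characterises the symmetric frames. Such an R need not be symmetric — not valid.
(B) [R]p → p is axiom T, which corresponds to reflexivity. Every such R is reflexive — valid.
(C) [R]p → [R][R]p is axiom 4, which corresponds to transitivity. Every such R is transitive — valid.
(D) p → [R]p (equivalent to ◇p→p) corresponds to R being a subset of the identity. Such an R need not be a subset of the identity, so not valid.
(E) [R]p → ⟨R⟩p is axiom D, which corresponds to seriality. Every such R is serial — valid.
(F) ⟨R⟩p → [R]⟨R⟩p is axiom 5, which corresponds to the euclidean property. Such an R need not be euclidean — not valid.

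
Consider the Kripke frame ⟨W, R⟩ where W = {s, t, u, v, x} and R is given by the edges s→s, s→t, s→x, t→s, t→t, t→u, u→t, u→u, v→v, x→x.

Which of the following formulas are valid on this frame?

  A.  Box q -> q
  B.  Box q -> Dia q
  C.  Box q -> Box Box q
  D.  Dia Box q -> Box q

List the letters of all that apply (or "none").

A, B

R is reflexive: each world relates to itself.
R is not transitive: s R t and t R u but not s R u.
R is not euclidean: s R t and s R x but not t R x.
R is serial: every world has an R-successor.
(A) axiom T: valid iff R is reflexive. R is reflexive — valid.
(B) Box q -> Dia q is axiom D; it is valid on a frame exactly when R is serial. R is serial, so valid.
(C) Box q -> Box Box q is axiom 4; it is valid on a frame exactly when R is transitive. R is not transitive, so not valid.
(D) Dia Box q -> Box q (the dual of axiom 5) characterises the euclidean frames. R is not euclidean — not valid.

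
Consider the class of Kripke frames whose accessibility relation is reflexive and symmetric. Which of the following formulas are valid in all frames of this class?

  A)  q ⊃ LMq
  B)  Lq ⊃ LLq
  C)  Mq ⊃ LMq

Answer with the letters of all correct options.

A

Reflexive relations are serial.
(A) q ⊃ LMq (axiom B) characterises the symmetric frames. Every such R is symmetric — valid.
(B) Lq ⊃ LLq is axiom 4; it is valid on a frame exactly when R is transitive. Such an R need not be transitive, so not valid.
(C) Mq ⊃ LMq (axiom 5) characterises the euclidean frames. Such an R need not be euclidean — not valid.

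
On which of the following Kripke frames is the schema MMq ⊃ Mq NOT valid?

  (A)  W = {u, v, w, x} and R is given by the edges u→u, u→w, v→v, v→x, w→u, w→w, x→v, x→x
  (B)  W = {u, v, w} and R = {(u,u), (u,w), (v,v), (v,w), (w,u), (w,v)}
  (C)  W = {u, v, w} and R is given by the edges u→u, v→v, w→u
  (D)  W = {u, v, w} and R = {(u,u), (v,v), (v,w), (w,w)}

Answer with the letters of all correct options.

B

The schema MMq ⊃ Mq is the dual of axiom 4; it is valid on a frame iff R is transitive.
(A) R is transitive (R is closed under composition), so the schema is valid here.
(B) R is not transitive (u R w and w R v but not u R v), so the schema fails here.
(C) R is transitive (R is closed under composition), so the schema is valid here.
(D) R is transitive (R is closed under composition), so the schema is valid here.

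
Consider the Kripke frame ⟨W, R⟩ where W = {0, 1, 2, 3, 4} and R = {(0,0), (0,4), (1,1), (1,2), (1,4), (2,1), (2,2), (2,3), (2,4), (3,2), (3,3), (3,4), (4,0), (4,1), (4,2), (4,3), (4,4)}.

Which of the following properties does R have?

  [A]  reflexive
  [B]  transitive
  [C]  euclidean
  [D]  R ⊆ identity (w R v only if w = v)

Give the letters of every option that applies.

(A) reflexive: each world relates to itself.
(B) not transitive: 0 R 4 and 4 R 1 but not 0 R 1.
(C) not euclidean: 2 R 1 and 2 R 3 but not 1 R 3.
(D) not ⊆ identity: 0 R 4 with 0 ≠ 4.

A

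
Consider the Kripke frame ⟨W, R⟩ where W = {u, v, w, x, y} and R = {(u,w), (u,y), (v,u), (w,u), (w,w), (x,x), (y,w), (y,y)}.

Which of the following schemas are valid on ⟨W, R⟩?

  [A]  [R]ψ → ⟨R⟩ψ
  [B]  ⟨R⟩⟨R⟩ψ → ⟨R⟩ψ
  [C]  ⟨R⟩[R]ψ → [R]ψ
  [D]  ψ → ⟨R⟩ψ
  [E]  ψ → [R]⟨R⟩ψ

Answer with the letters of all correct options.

R is not reflexive: not u R u.
R is not symmetric: u R y but not y R u.
R is not transitive: u R w and w R u but not u R u.
R is not euclidean: u R w and u R y but not w R y.
R is serial: every world has an R-successor.
(A) axiom D: valid iff R is serial. R is serial — valid.
(B) the dual of axiom 4: valid iff R is transitive. R is not transitive — not valid.
(C) ⟨R⟩[R]ψ → [R]ψ is the dual of axiom 5, which corresponds to the euclidean property. R is not euclidean — not valid.
(D) ψ → ⟨R⟩ψ is the dual of axiom T; it is valid on a frame exactly when R is reflexive. R is not reflexive, so not valid.
(E) ψ → [R]⟨R⟩ψ (axiom B) characterises the symmetric frames. R is not symmetric — not valid.

A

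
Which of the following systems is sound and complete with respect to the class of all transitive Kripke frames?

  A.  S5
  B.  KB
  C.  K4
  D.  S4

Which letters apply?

(A) S5 is determined by the class of reflexive, symmetric, and transitive frames.
(B) KB is determined by the class of symmetric frames.
(C) K4 is determined by exactly this class.
(D) S4 is determined by the class of reflexive and transitive frames.

C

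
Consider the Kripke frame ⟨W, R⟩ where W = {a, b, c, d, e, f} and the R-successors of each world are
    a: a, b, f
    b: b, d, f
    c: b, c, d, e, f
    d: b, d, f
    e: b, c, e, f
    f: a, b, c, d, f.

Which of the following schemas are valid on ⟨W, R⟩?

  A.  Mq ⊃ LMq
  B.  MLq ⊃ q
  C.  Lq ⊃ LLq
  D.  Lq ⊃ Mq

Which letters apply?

R is not symmetric: a R b but not b R a.
R is not transitive: a R b and b R d but not a R d.
R is not euclidean: a R b and a R a but not b R a.
R is serial: every world has an R-successor.
(A) Mq ⊃ LMq is axiom 5; it is valid on a frame exactly when R is euclidean. R is not euclidean, so not valid.
(B) MLq ⊃ q is the dual of axiom B, which corresponds to symmetry. R is not symmetric — not valid.
(C) Lq ⊃ LLq is axiom 4; it is valid on a frame exactly when R is transitive. R is not transitive, so not valid.
(D) axiom D: valid iff R is serial. R is serial — valid.

D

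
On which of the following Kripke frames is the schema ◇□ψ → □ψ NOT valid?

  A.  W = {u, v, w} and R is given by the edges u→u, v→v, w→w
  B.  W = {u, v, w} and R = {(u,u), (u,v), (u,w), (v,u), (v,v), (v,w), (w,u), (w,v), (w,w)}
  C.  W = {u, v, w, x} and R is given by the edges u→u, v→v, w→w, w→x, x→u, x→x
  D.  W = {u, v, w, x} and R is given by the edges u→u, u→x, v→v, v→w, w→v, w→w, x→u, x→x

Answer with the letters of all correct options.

C

The schema ◇□ψ → □ψ is the dual of axiom 5; it is valid on a frame iff R is euclidean.
(A) R is euclidean (any two R-successors of the same world are R-related), so the schema is valid here.
(B) R is euclidean (any two R-successors of the same world are R-related), so the schema is valid here.
(C) R is not euclidean (w R x and w R w but not x R w), so the schema fails here.
(D) R is euclidean (any two R-successors of the same world are R-related), so the schema is valid here.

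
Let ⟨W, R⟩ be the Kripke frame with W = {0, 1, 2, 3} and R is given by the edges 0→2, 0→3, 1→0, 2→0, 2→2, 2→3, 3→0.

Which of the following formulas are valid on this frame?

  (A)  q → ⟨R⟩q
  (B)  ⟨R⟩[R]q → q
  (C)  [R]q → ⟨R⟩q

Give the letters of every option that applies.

C

R is not reflexive: not 0 R 0.
R is not symmetric: 1 R 0 but not 0 R 1.
R is serial: every world has an R-successor.
(A) the dual of axiom T: valid iff R is reflexive. R is not reflexive — not valid.
(B) ⟨R⟩[R]q → q is the dual of axiom B, which corresponds to symmetry. R is not symmetric — not valid.
(C) [R]q → ⟨R⟩q is axiom D, which corresponds to seriality. R is serial — valid.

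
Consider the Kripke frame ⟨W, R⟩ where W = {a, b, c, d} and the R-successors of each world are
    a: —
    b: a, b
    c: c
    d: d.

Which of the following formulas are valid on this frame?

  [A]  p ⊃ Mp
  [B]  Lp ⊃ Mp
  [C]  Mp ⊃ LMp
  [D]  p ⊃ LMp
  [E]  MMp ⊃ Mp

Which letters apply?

E

R is not reflexive: not a R a.
R is not symmetric: b R a but not a R b.
R is transitive: R is closed under composition.
R is not euclidean: b R a and b R b but not a R b.
R is not serial: a has no R-successor.
(A) the dual of axiom T: valid iff R is reflexive. R is not reflexive — not valid.
(B) axiom D: valid iff R is serial. R is not serial — not valid.
(C) Mp ⊃ LMp (axiom 5) characterises the euclidean frames. R is not euclidean — not valid.
(D) axiom B: valid iff R is symmetric. R is not symmetric — not valid.
(E) MMp ⊃ Mp is the dual of axiom 4, which corresponds to transitivity. R is transitive — valid.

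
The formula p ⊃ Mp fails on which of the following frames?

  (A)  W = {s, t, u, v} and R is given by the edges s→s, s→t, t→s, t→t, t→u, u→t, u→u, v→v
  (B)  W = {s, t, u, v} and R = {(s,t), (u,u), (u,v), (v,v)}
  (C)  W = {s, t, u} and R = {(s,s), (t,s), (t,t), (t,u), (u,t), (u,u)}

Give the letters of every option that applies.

B

The schema p ⊃ Mp is the dual of axiom T; it is valid on a frame iff R is reflexive.
(A) R is reflexive (each world relates to itself), so the schema is valid here.
(B) R is not reflexive (not s R s), so the schema fails here.
(C) R is reflexive (each world relates to itself), so the schema is valid here.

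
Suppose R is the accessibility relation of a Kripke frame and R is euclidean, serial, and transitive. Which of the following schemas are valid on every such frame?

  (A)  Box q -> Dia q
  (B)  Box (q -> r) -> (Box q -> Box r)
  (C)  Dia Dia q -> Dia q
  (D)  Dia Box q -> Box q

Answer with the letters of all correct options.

A, B, C, D

(A) axiom D: valid iff R is serial. Every such R is serial — valid.
(B) Box (q -> r) -> (Box q -> Box r) is the K axiom; it holds on all frames — valid.
(C) the dual of axiom 4: valid iff R is transitive. Every such R is transitive — valid.
(D) Dia Box q -> Box q is the dual of axiom 5; it is valid on a frame exactly when R is euclidean. Every such R is euclidean, so valid.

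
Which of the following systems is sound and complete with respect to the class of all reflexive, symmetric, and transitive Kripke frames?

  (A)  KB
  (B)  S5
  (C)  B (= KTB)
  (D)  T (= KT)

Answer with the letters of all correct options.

(A) KB is determined by the class of symmetric frames.
(B) S5 is determined by exactly this class.
(C) B (= KTB) is determined by the class of reflexive and symmetric frames.
(D) T (= KT) is determined by the class of reflexive frames.

B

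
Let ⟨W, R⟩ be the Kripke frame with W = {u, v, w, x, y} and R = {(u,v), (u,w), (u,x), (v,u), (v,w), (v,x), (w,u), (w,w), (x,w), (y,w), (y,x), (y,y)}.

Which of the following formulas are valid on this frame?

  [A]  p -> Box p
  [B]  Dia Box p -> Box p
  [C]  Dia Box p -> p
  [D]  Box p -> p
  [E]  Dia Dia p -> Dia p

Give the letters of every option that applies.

R is not reflexive: not u R u.
R is not symmetric: u R x but not x R u.
R is not transitive: u R v and v R u but not u R u.
R is not euclidean: u R w and u R v but not w R v.
R is not a subset of the identity: u R v with u ≠ v.
(A) p -> Box p is valid only on frames where every R-edge is a self-loop. Here R ⊄ identity — not valid.
(B) Dia Box p -> Box p is the dual of axiom 5, which corresponds to the euclidean property. R is not euclidean — not valid.
(C) Dia Box p -> p is the dual of axiom B, which corresponds to symmetry. R is not symmetric — not valid.
(D) Box p -> p is axiom T; it is valid on a frame exactly when R is reflexive. R is not reflexive, so not valid.
(E) the dual of axiom 4: valid iff R is transitive. R is not transitive — not valid.

none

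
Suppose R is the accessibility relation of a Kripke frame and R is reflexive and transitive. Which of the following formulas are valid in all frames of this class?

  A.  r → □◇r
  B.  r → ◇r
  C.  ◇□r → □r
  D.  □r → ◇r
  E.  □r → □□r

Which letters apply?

Reflexive relations are serial.
(A) r → □◇r is axiom B, which corresponds to symmetry. Such an R need not be symmetric — not valid.
(B) r → ◇r is the dual of axiom T; it is valid on a frame exactly when R is reflexive. Every such R is reflexive, so valid.
(C) ◇□r → □r (the dual of axiom 5) characterises the euclidean frames. Such an R need not be euclidean — not valid.
(D) □r → ◇r is axiom D, which corresponds to seriality. Every such R is serial — valid.
(E) □r → □□r (axiom 4) characterises the transitive frames. Every such R is transitive — valid.

B, D, E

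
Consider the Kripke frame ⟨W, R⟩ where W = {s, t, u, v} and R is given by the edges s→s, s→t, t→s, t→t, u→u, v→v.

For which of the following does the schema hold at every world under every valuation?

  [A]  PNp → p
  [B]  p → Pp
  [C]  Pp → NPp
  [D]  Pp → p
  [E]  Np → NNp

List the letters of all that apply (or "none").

R is reflexive: each world relates to itself.
R is symmetric: every R-edge is matched by its reverse.
R is transitive: R is closed under composition.
R is euclidean: any two R-successors of the same world are R-related.
R is not a subset of the identity: s R t with s ≠ t.
(A) PNp → p is the dual of axiom B, which corresponds to symmetry. R is symmetric — valid.
(B) p → Pp is the dual of axiom T, which corresponds to reflexivity. R is reflexive — valid.
(C) Pp → NPp is axiom 5, which corresponds to the euclidean property. R is euclidean — valid.
(D) Pp → p (the converse of T) corresponds to R being a subset of the identity. Here R ⊄ identity, so not valid.
(E) axiom 4: valid iff R is transitive. R is transitive — valid.

A, B, C, E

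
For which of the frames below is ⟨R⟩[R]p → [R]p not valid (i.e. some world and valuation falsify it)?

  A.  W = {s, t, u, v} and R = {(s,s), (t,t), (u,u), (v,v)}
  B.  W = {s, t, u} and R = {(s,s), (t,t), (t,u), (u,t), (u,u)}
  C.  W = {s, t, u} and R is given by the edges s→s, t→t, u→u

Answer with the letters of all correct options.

none

The schema ⟨R⟩[R]p → [R]p is the dual of axiom 5; it is valid on a frame iff R is euclidean.
(A) R is euclidean (any two R-successors of the same world are R-related), so the schema is valid here.
(B) R is euclidean (any two R-successors of the same world are R-related), so the schema is valid here.
(C) R is euclidean (any two R-successors of the same world are R-related), so the schema is valid here.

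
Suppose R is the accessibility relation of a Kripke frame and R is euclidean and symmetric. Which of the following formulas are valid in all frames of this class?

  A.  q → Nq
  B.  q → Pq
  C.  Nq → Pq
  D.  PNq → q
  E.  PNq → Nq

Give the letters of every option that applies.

A symmetric euclidean relation is transitive (uRv and vRw give vRu by symmetry, then uRw by the euclidean condition, applied at v).
(A) q → Nq is equivalent to ◇p→p; it holds exactly when R ⊆ identity. Such an R need not be a subset of the identity — not valid.
(B) the dual of axiom T: valid iff R is reflexive. Such an R need not be reflexive — not valid.
(C) Nq → Pq is axiom D, which corresponds to seriality. Such an R need not be serial — not valid.
(D) the dual of axiom B: valid iff R is symmetric. Every such R is symmetric — valid.
(E) PNq → Nq (the dual of axiom 5) characterises the euclidean frames. Every such R is euclidean — valid.

D, E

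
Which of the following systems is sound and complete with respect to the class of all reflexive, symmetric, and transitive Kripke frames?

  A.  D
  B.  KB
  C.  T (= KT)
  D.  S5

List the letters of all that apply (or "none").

(A) D is determined by the class of serial frames.
(B) KB is determined by the class of symmetric frames.
(C) T (= KT) is determined by the class of reflexive frames.
(D) S5 is determined by exactly this class.

D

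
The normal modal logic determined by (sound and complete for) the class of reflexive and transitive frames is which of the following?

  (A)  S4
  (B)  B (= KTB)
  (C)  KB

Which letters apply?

A

(A) S4 is determined by exactly this class.
(B) B (= KTB) is determined by the class of reflexive and symmetric frames.
(C) KB is determined by the class of symmetric frames.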